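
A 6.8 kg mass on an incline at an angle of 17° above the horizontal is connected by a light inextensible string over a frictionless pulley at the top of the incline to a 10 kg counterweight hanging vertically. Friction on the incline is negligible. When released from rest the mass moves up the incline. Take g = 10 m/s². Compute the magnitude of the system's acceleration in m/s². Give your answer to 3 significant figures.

4.77 m/s²

For the mass on the incline: the weight component along the slope is m₁g sin 17° = 6.8 × 10 × 0.2924 = 19.883 N and the normal force is N = m₁g cos 17° = 65.029 N.
Newton's second law for the mass (up-slope positive): T − 19.883 = 6.8 a. For the hanging counterweight (downward positive): 10 × 10 − T = 10 a.
Adding the two equations eliminates T: 80.117 = 16.8 a, so a = 4.7689 m/s².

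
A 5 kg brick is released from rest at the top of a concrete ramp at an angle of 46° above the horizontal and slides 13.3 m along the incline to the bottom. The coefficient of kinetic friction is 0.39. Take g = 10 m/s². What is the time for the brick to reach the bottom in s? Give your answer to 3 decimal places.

2.436 s

The weight component along the incline is mg sin 46° = 35.967 N and the normal force is N = mg cos 46° = 34.733 N.
Friction up the slope is f = μN = 0.39 × 34.733 = 13.546 N, so the net downslope force is 35.967 − 13.546 = 22.421 N and a = 22.421 / 5 = 4.4842 m/s².
Starting from rest, L = ½at², so t = √(2L/a) = √(2 × 13.3 / 4.4842) = 2.4356 s.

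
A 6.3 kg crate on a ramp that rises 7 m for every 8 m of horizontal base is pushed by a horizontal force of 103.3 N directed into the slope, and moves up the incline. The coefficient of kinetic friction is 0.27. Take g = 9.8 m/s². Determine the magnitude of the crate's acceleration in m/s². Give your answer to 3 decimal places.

0.980 m/s²

The horizontal push has components F cos 41.19° = 103.3 × 0.7526 = 77.744 N up the incline and F sin 41.19° = 103.3 × 0.6585 = 68.023 N pressing into the surface.
The normal force is therefore N = mg cos 41.19° + F sin 41.19° = 46.466 + 68.023 = 114.489 N, and kinetic friction down the slope is μN = 0.27 × 114.489 = 30.912 N.
Along the incline: F cos 41.19° − mg sin 41.19° − μN = ma, so 77.744 − 40.656 − 30.912 = 6.3 a, giving a = 0.9803 m/s².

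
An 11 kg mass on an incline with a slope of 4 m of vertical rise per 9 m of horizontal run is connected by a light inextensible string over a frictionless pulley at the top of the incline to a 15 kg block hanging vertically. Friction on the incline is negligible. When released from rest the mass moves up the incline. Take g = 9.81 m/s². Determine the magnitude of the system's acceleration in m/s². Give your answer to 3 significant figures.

3.97 m/s²

For the mass on the incline: the weight component along the slope is m₁g sin 23.96° = 11 × 9.81 × 0.4061 = 43.822 N and the normal force is N = m₁g cos 23.96° = 98.609 N.
Newton's second law for the mass (up-slope positive): T − 43.822 = 11 a. For the hanging block (downward positive): 15 × 9.81 − T = 15 a.
Adding the two equations eliminates T: 103.328 = 26 a, so a = 3.9742 m/s².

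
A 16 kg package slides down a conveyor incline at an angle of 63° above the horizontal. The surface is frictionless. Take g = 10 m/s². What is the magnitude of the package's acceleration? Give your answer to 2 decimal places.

Resolving the weight along the incline: the component pulling the package down the slope is mg sin 63° = 16 × 10 × 0.8910 = 142.560 N, and the normal force is N = mg cos 63° = 16 × 10 × 0.4540 = 72.640 N.
With no friction the net force along the incline is 142.560 N, so a = g sin 63° = 142.560 / 16 = 8.9100 m/s².

8.91 m/s²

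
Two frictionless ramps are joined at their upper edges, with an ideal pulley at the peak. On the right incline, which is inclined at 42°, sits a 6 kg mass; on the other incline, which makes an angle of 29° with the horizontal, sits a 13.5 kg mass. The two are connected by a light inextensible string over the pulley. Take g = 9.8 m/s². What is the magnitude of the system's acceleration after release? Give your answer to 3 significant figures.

1.27 m/s²

Resolve each weight along its own incline: the 6 kg mass has component 6 × 9.8 × sin 42° = 39.345 N down its slope, and the 13.5 kg mass has 13.5 × 9.8 × sin 29° = 64.140 N down its slope.
The 13.5 kg side's 64.140 N exceeds the other side's 39.345 N, so that mass slides down and the 6 kg mass slides up. Taking that direction as positive, Newton's second law for the whole system gives 64.140 − 39.345 = (6 + 13.5) a, so a = 24.795 / 19.5 = 1.2715 m/s².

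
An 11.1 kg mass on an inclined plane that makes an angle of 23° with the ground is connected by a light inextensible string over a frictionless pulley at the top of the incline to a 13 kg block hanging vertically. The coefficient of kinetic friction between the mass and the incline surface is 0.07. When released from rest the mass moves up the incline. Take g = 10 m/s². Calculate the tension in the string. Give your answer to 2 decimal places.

87.13 N

For the mass on the incline: the weight component along the slope is m₁g sin 23° = 11.1 × 10 × 0.3907 = 43.368 N and the normal force is N = m₁g cos 23° = 102.176 N.
Kinetic friction opposes the mass's motion up the incline: f = μN = 0.07 × 102.176 = 7.152 N acting down the slope.
Newton's second law for the mass (up-slope positive): T − 43.368 − 7.152 = 11.1 a. For the hanging block (downward positive): 13 × 10 − T = 13 a.
Adding the two equations eliminates T: 79.480 = 24.1 a, so a = 3.2979 m/s².
Then from the hanging block's equation, T = 13 × (10 − 3.2979) = 87.127 N.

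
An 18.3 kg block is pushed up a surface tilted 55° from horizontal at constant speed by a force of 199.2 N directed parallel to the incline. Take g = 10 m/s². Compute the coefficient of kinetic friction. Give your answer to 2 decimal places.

0.47

At constant speed ΣF = 0 along the incline. The applied 199.2 N acts up the slope; the weight component mg sin 55° = 149.905 N and kinetic friction μN both act down the slope.
So 199.2 = 149.905 + μ × 104.964, giving μ = (199.2 − 149.905) / 104.964 = 0.4696.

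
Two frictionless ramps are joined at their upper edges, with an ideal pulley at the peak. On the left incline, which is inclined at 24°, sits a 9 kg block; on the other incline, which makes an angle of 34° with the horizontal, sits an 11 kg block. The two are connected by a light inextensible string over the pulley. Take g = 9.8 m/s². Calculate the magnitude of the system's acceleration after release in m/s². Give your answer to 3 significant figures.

Resolve each weight along its own incline: the 9 kg mass has component 9 × 9.8 × sin 24° = 35.874 N down its slope, and the 11 kg mass has 11 × 9.8 × sin 34° = 60.281 N down its slope.
The 11 kg side's 60.281 N exceeds the other side's 35.874 N, so that mass slides down and the 9 kg mass slides up. Taking that direction as positive, Newton's second law for the whole system gives 60.281 − 35.874 = (9 + 11) a, so a = 24.407 / 20 = 1.2204 m/s².

1.22 m/s²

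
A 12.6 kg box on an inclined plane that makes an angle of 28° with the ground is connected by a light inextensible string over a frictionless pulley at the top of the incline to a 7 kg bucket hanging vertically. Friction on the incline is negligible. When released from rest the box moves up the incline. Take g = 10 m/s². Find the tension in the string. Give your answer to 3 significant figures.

For the box on the incline: the weight component along the slope is m₁g sin 28° = 12.6 × 10 × 0.4695 = 59.157 N and the normal force is N = m₁g cos 28° = 111.251 N.
Newton's second law for the box (up-slope positive): T − 59.157 = 12.6 a. For the hanging bucket (downward positive): 7 × 10 − T = 7 a.
Adding the two equations eliminates T: 10.843 = 19.6 a, so a = 0.5532 m/s².
Then from the hanging bucket's equation, T = 7 × (10 − 0.5532) = 66.128 N.

66.1 N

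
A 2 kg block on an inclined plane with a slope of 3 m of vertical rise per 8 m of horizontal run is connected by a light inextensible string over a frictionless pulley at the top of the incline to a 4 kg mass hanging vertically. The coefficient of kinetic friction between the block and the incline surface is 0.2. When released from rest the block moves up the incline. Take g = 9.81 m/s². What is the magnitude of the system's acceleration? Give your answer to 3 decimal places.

4.779 m/s²

For the block on the incline: the weight component along the slope is m₁g sin 20.56° = 2 × 9.81 × 0.3511 = 6.889 N and the normal force is N = m₁g cos 20.56° = 18.371 N.
Kinetic friction opposes the block's motion up the incline: f = μN = 0.2 × 18.371 = 3.674 N acting down the slope.
Newton's second law for the block (up-slope positive): T − 6.889 − 3.674 = 2 a. For the hanging mass (downward positive): 4 × 9.81 − T = 4 a.
Adding the two equations eliminates T: 28.677 = 6 a, so a = 4.7795 m/s².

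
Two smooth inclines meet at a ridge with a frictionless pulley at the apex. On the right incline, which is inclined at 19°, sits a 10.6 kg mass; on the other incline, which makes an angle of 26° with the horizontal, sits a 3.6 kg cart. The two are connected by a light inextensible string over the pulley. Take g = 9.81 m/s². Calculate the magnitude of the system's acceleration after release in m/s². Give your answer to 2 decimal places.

1.29 m/s²

Resolve each weight along its own incline: the 10.6 kg mass has component 10.6 × 9.81 × sin 19° = 33.855 N down its slope, and the 3.6 kg mass has 3.6 × 9.81 × sin 26° = 15.482 N down its slope.
The 10.6 kg side's 33.855 N exceeds the other side's 15.482 N, so that mass slides down and the 3.6 kg mass slides up. Taking that direction as positive, Newton's second law for the whole system gives 33.855 − 15.482 = (10.6 + 3.6) a, so a = 18.373 / 14.2 = 1.2939 m/s².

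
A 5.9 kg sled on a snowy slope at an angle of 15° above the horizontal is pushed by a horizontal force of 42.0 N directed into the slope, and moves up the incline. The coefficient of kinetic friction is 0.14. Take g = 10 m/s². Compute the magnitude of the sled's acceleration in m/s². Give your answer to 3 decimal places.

2.678 m/s²

The horizontal push has components F cos 15° = 42.0 × 0.9659 = 40.568 N up the incline and F sin 15° = 42.0 × 0.2588 = 10.870 N pressing into the surface.
The normal force is therefore N = mg cos 15° + F sin 15° = 56.988 + 10.870 = 67.858 N, and kinetic friction down the slope is μN = 0.14 × 67.858 = 9.500 N.
Along the incline: F cos 15° − mg sin 15° − μN = ma, so 40.568 − 15.269 − 9.500 = 5.9 a, giving a = 2.6778 m/s².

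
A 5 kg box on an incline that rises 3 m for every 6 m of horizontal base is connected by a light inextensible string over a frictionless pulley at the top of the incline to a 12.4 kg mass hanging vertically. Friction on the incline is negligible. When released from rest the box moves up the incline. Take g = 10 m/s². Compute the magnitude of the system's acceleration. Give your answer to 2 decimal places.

5.84 m/s²

For the box on the incline: the weight component along the slope is m₁g sin 26.57° = 5 × 10 × 0.4472 = 22.360 N and the normal force is N = m₁g cos 26.57° = 44.721 N.
Newton's second law for the box (up-slope positive): T − 22.360 = 5 a. For the hanging mass (downward positive): 12.4 × 10 − T = 12.4 a.
Adding the two equations eliminates T: 101.640 = 17.4 a, so a = 5.8414 m/s².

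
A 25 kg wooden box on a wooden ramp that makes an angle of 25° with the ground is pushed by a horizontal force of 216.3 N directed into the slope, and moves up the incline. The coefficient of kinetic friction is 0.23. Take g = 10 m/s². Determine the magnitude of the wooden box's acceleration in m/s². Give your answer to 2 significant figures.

0.69 m/s²

The horizontal push has components F cos 25° = 216.3 × 0.9063 = 196.033 N up the incline and F sin 25° = 216.3 × 0.4226 = 91.408 N pressing into the surface.
The normal force is therefore N = mg cos 25° + F sin 25° = 226.575 + 91.408 = 317.983 N, and kinetic friction down the slope is μN = 0.23 × 317.983 = 73.136 N.
Along the incline: F cos 25° − mg sin 25° − μN = ma, so 196.033 − 105.650 − 73.136 = 25 a, giving a = 0.6899 m/s².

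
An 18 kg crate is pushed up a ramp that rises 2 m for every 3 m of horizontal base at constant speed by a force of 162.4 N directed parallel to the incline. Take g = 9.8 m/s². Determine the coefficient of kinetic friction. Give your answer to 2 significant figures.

At constant speed ΣF = 0 along the incline. The applied 162.4 N acts up the slope; the weight component mg sin 33.69° = 97.849 N and kinetic friction μN both act down the slope.
So 162.4 = 97.849 + μ × 146.774, giving μ = (162.4 − 97.849) / 146.774 = 0.4398.

0.44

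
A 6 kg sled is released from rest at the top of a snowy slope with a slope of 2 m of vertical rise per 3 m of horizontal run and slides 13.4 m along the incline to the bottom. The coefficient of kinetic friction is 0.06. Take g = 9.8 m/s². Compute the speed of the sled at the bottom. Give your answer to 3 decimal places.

11.514 m/s

The weight component along the incline is mg sin 33.69° = 32.616 N and the normal force is N = mg cos 33.69° = 48.925 N.
Friction up the slope is f = μN = 0.06 × 48.925 = 2.935 N, so the net downslope force is 32.616 − 2.935 = 29.681 N and a = 29.681 / 6 = 4.9468 m/s².
Starting from rest over a distance of 13.4 m, v² = 2aL = 2 × 4.9468 × 13.4 = 132.5742, so v = 11.5141 m/s.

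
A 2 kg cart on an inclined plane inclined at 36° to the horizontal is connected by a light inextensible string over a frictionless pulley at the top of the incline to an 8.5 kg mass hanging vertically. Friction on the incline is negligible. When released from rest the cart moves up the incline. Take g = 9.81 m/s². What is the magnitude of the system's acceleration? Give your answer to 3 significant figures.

6.84 m/s²

For the cart on the incline: the weight component along the slope is m₁g sin 36° = 2 × 9.81 × 0.5878 = 11.533 N and the normal force is N = m₁g cos 36° = 15.873 N.
Newton's second law for the cart (up-slope positive): T − 11.533 = 2 a. For the hanging mass (downward positive): 8.5 × 9.81 − T = 8.5 a.
Adding the two equations eliminates T: 71.852 = 10.5 a, so a = 6.8430 m/s².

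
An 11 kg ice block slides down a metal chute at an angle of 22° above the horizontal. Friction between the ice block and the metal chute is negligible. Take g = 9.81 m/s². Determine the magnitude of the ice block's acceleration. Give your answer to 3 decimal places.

Resolving the weight along the incline: the component pulling the ice block down the slope is mg sin 22° = 11 × 9.81 × 0.3746 = 40.423 N, and the normal force is N = mg cos 22° = 11 × 9.81 × 0.9272 = 100.054 N.
With no friction the net force along the incline is 40.423 N, so a = g sin 22° = 40.423 / 11 = 3.6748 m/s².

3.675 m/s²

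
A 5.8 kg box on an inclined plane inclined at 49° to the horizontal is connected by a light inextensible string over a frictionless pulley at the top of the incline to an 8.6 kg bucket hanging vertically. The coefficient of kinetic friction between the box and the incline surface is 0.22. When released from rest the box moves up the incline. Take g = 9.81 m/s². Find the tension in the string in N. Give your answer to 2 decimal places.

For the box on the incline: the weight component along the slope is m₁g sin 49° = 5.8 × 9.81 × 0.7547 = 42.941 N and the normal force is N = m₁g cos 49° = 37.328 N.
Kinetic friction opposes the box's motion up the incline: f = μN = 0.22 × 37.328 = 8.212 N acting down the slope.
Newton's second law for the box (up-slope positive): T − 42.941 − 8.212 = 5.8 a. For the hanging bucket (downward positive): 8.6 × 9.81 − T = 8.6 a.
Adding the two equations eliminates T: 33.213 = 14.4 a, so a = 2.3065 m/s².
Then from the hanging bucket's equation, T = 8.6 × (9.81 − 2.3065) = 64.530 N.

64.53 N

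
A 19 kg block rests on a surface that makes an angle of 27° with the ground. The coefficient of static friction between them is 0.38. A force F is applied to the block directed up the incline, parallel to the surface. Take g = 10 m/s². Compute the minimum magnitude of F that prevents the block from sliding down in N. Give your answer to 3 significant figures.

21.9 N

The normal force is N = mg cos 27° = 169.291 N. With F at its minimum the block is on the verge of sliding down, so static friction is at its maximum μ_s N = 0.38 × 169.291 = 64.331 N and acts up the slope.
Equilibrium along the incline: F + μ_s N = mg sin 27°, so F = 86.258 − 64.331 = 21.927 N.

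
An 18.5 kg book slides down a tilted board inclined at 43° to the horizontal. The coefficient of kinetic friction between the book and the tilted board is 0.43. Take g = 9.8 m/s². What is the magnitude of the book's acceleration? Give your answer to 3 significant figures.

Resolving the weight along the incline: the component pulling the book down the slope is mg sin 43° = 18.5 × 9.8 × 0.6820 = 123.647 N, and the normal force is N = mg cos 43° = 18.5 × 9.8 × 0.7314 = 132.603 N.
Kinetic friction acts up the slope with magnitude f = μN = 0.43 × 132.603 = 57.019 N.
Net force along the incline is 123.647 − 57.019 = 66.628 N, so a = 66.628 / 18.5 = 3.6015 m/s².

3.60 m/s²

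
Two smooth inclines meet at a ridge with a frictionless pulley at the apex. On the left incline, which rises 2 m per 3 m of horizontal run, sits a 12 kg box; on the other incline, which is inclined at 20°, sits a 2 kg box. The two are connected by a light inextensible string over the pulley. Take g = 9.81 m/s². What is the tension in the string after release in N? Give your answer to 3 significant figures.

15.1 N

Resolve each weight along its own incline: the 12 kg mass has component 12 × 9.81 × sin 33.69° = 65.299 N down its slope, and the 2 kg mass has 2 × 9.81 × sin 20° = 6.710 N down its slope.
The 12 kg side's 65.299 N exceeds the other side's 6.710 N, so that mass slides down and the 2 kg mass slides up. Taking that direction as positive, Newton's second law for the whole system gives 65.299 − 6.710 = (12 + 2) a, so a = 58.589 / 14 = 4.1849 m/s².
For the 2 kg mass (up-slope positive): T − 6.710 = 2 × 4.1849, so T = 15.080 N.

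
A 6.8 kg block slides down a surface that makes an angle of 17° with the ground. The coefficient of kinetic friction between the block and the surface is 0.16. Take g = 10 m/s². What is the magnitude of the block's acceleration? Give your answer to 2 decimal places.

1.39 m/s²

Resolving the weight along the incline: the component pulling the block down the slope is mg sin 17° = 6.8 × 10 × 0.2924 = 19.883 N, and the normal force is N = mg cos 17° = 6.8 × 10 × 0.9563 = 65.028 N.
Kinetic friction acts up the slope with magnitude f = μN = 0.16 × 65.028 = 10.404 N.
Net force along the incline is 19.883 − 10.404 = 9.479 N, so a = 9.479 / 6.8 = 1.3940 m/s².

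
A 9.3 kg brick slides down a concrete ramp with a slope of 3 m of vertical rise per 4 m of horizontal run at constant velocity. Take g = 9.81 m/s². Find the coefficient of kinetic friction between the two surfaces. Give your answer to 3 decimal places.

0.750

At constant velocity the net force along the incline is zero: mg sin 36.87° = μ mg cos 36.87°.
So μ = tan 36.87° = 0.6000 / 0.8000 = 0.7500.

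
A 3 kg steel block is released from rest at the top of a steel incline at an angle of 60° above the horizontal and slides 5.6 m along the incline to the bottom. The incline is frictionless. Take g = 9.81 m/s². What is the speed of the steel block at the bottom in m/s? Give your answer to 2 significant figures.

9.8 m/s

The weight component along the incline is mg sin 60° = 25.487 N and the normal force is N = mg cos 60° = 14.715 N.
With no friction, a = g sin 60° = 8.4957 m/s².
Starting from rest over a distance of 5.6 m, v² = 2aL = 2 × 8.4957 × 5.6 = 95.1518, so v = 9.7546 m/s.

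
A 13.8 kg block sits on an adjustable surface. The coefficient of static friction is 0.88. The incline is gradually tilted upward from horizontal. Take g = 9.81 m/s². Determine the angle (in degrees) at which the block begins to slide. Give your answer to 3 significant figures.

41.3°

At the threshold of sliding, static friction is at its maximum μ_s N and exactly balances the weight component along the incline: mg sin θ = μ_s mg cos θ.
Hence tan θ = μ_s = 0.88, so θ = arctan(0.88) = 41.3478°.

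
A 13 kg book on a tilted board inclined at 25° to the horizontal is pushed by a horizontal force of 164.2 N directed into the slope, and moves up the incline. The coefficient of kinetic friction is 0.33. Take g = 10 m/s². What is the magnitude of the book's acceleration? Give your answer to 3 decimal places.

2.469 m/s²

The horizontal push has components F cos 25° = 164.2 × 0.9063 = 148.814 N up the incline and F sin 25° = 164.2 × 0.4226 = 69.391 N pressing into the surface.
The normal force is therefore N = mg cos 25° + F sin 25° = 117.819 + 69.391 = 187.210 N, and kinetic friction down the slope is μN = 0.33 × 187.210 = 61.779 N.
Along the incline: F cos 25° − mg sin 25° − μN = ma, so 148.814 − 54.938 − 61.779 = 13 a, giving a = 2.4690 m/s².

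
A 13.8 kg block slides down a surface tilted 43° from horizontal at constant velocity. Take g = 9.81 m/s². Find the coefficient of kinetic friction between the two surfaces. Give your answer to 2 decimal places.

At constant velocity the net force along the incline is zero: mg sin 43° = μ mg cos 43°.
So μ = tan 43° = 0.6820 / 0.7314 = 0.9325.

0.93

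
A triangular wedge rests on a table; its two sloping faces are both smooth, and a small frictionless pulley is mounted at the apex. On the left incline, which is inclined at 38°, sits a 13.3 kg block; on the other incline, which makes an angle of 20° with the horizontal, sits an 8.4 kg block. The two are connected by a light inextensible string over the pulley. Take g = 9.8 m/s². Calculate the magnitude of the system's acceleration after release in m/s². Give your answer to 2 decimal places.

Resolve each weight along its own incline: the 13.3 kg mass has component 13.3 × 9.8 × sin 38° = 80.245 N down its slope, and the 8.4 kg mass has 8.4 × 9.8 × sin 20° = 28.155 N down its slope.
The 13.3 kg side's 80.245 N exceeds the other side's 28.155 N, so that mass slides down and the 8.4 kg mass slides up. Taking that direction as positive, Newton's second law for the whole system gives 80.245 − 28.155 = (13.3 + 8.4) a, so a = 52.090 / 21.7 = 2.4005 m/s².

2.40 m/s²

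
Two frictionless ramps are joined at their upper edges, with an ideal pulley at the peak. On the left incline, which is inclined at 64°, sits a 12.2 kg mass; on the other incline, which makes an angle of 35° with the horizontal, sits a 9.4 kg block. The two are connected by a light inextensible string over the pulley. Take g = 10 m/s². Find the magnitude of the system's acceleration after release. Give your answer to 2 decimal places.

Resolve each weight along its own incline: the 12.2 kg mass has component 12.2 × 10 × sin 64° = 109.653 N down its slope, and the 9.4 kg mass has 9.4 × 10 × sin 35° = 53.916 N down its slope.
The 12.2 kg side's 109.653 N exceeds the other side's 53.916 N, so that mass slides down and the 9.4 kg mass slides up. Taking that direction as positive, Newton's second law for the whole system gives 109.653 − 53.916 = (12.2 + 9.4) a, so a = 55.737 / 21.6 = 2.5804 m/s².

2.58 m/s²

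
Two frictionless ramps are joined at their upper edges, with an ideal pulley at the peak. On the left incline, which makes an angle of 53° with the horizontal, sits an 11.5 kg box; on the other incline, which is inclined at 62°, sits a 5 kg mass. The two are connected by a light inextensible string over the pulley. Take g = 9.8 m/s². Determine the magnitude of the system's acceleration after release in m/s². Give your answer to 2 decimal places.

Resolve each weight along its own incline: the 11.5 kg mass has component 11.5 × 9.8 × sin 53° = 90.006 N down its slope, and the 5 kg mass has 5 × 9.8 × sin 62° = 43.264 N down its slope.
The 11.5 kg side's 90.006 N exceeds the other side's 43.264 N, so that mass slides down and the 5 kg mass slides up. Taking that direction as positive, Newton's second law for the whole system gives 90.006 − 43.264 = (11.5 + 5) a, so a = 46.742 / 16.5 = 2.8328 m/s².

2.83 m/s²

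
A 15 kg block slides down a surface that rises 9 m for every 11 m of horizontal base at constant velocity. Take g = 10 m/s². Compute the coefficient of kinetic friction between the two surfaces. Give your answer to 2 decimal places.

At constant velocity the net force along the incline is zero: mg sin 39.29° = μ mg cos 39.29°.
So μ = tan 39.29° = 0.6332 / 0.7740 = 0.8181.

0.82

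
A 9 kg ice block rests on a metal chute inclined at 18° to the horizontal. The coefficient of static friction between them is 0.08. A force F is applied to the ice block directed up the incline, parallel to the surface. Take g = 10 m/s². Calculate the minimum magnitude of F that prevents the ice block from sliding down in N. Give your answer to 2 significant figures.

21 N

The normal force is N = mg cos 18° = 85.595 N. With F at its minimum the ice block is on the verge of sliding down, so static friction is at its maximum μ_s N = 0.08 × 85.595 = 6.848 N and acts up the slope.
Equilibrium along the incline: F + μ_s N = mg sin 18°, so F = 27.812 − 6.848 = 20.964 N.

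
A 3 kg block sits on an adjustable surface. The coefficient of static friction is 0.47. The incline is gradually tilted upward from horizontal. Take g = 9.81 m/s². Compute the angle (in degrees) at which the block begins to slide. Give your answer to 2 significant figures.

25°

At the threshold of sliding, static friction is at its maximum μ_s N and exactly balances the weight component along the incline: mg sin θ = μ_s mg cos θ.
Hence tan θ = μ_s = 0.47, so θ = arctan(0.47) = 25.1735°.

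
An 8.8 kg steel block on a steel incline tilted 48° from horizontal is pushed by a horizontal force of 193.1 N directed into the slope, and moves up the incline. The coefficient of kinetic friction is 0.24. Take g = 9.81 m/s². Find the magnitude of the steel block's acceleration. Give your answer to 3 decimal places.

The horizontal push has components F cos 48° = 193.1 × 0.6691 = 129.203 N up the incline and F sin 48° = 193.1 × 0.7431 = 143.493 N pressing into the surface.
The normal force is therefore N = mg cos 48° + F sin 48° = 57.762 + 143.493 = 201.255 N, and kinetic friction down the slope is μN = 0.24 × 201.255 = 48.301 N.
Along the incline: F cos 48° − mg sin 48° − μN = ma, so 129.203 − 64.150 − 48.301 = 8.8 a, giving a = 1.9036 m/s².

1.904 m/s²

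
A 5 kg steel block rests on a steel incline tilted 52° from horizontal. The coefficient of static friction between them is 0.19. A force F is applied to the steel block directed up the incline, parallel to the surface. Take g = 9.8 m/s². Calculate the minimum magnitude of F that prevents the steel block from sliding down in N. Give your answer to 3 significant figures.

32.9 N

The normal force is N = mg cos 52° = 30.167 N. With F at its minimum the steel block is on the verge of sliding down, so static friction is at its maximum μ_s N = 0.19 × 30.167 = 5.732 N and acts up the slope.
Equilibrium along the incline: F + μ_s N = mg sin 52°, so F = 38.613 − 5.732 = 32.881 N.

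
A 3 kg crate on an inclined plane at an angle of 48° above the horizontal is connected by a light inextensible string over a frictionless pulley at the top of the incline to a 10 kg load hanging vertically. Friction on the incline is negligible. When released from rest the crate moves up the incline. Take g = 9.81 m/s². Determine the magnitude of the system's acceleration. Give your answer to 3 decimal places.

5.864 m/s²

For the crate on the incline: the weight component along the slope is m₁g sin 48° = 3 × 9.81 × 0.7431 = 21.869 N and the normal force is N = m₁g cos 48° = 19.693 N.
Newton's second law for the crate (up-slope positive): T − 21.869 = 3 a. For the hanging load (downward positive): 10 × 9.81 − T = 10 a.
Adding the two equations eliminates T: 76.231 = 13 a, so a = 5.8639 m/s².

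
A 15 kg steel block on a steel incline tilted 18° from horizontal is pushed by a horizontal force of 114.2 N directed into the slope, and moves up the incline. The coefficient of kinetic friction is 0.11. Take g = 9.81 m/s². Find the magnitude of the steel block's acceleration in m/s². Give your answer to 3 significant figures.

The horizontal push has components F cos 18° = 114.2 × 0.9511 = 108.616 N up the incline and F sin 18° = 114.2 × 0.3090 = 35.288 N pressing into the surface.
The normal force is therefore N = mg cos 18° + F sin 18° = 139.954 + 35.288 = 175.242 N, and kinetic friction down the slope is μN = 0.11 × 175.242 = 19.277 N.
Along the incline: F cos 18° − mg sin 18° − μN = ma, so 108.616 − 45.469 − 19.277 = 15 a, giving a = 2.9247 m/s².

2.92 m/s²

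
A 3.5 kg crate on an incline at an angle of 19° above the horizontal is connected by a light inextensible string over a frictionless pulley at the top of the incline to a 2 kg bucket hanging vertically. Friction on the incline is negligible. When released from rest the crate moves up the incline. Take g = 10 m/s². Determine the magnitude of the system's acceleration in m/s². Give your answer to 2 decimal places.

For the crate on the incline: the weight component along the slope is m₁g sin 19° = 3.5 × 10 × 0.3256 = 11.396 N and the normal force is N = m₁g cos 19° = 33.093 N.
Newton's second law for the crate (up-slope positive): T − 11.396 = 3.5 a. For the hanging bucket (downward positive): 2 × 10 − T = 2 a.
Adding the two equations eliminates T: 8.604 = 5.5 a, so a = 1.5644 m/s².

1.56 m/s²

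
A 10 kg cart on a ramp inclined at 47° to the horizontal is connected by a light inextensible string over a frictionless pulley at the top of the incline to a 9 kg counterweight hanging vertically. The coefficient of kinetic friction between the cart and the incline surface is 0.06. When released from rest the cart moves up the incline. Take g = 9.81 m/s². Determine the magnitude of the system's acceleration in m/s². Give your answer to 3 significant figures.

For the cart on the incline: the weight component along the slope is m₁g sin 47° = 10 × 9.81 × 0.7314 = 71.750 N and the normal force is N = m₁g cos 47° = 66.904 N.
Kinetic friction opposes the cart's motion up the incline: f = μN = 0.06 × 66.904 = 4.014 N acting down the slope.
Newton's second law for the cart (up-slope positive): T − 71.750 − 4.014 = 10 a. For the hanging counterweight (downward positive): 9 × 9.81 − T = 9 a.
Adding the two equations eliminates T: 12.526 = 19 a, so a = 0.6593 m/s².

0.659 m/s²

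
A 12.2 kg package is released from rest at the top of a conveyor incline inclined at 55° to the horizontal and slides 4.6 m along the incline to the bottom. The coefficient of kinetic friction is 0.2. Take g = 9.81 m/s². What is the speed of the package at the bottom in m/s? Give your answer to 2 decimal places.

The weight component along the incline is mg sin 55° = 98.038 N and the normal force is N = mg cos 55° = 68.647 N.
Friction up the slope is f = μN = 0.2 × 68.647 = 13.729 N, so the net downslope force is 98.038 − 13.729 = 84.309 N and a = 84.309 / 12.2 = 6.9106 m/s².
Starting from rest over a distance of 4.6 m, v² = 2aL = 2 × 6.9106 × 4.6 = 63.5775, so v = 7.9736 m/s.

7.97 m/s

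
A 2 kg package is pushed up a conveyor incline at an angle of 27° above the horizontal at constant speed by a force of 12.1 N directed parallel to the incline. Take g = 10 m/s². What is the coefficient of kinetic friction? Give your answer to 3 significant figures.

0.169

At constant speed ΣF = 0 along the incline. The applied 12.1 N acts up the slope; the weight component mg sin 27° = 9.080 N and kinetic friction μN both act down the slope.
So 12.1 = 9.080 + μ × 17.820, giving μ = (12.1 − 9.080) / 17.820 = 0.1695.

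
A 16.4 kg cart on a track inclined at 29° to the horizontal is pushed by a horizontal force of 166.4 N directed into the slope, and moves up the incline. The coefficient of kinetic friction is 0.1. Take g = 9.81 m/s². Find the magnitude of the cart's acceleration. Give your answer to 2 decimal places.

2.77 m/s²

The horizontal push has components F cos 29° = 166.4 × 0.8746 = 145.533 N up the incline and F sin 29° = 166.4 × 0.4848 = 80.671 N pressing into the surface.
The normal force is therefore N = mg cos 29° + F sin 29° = 140.709 + 80.671 = 221.380 N, and kinetic friction down the slope is μN = 0.1 × 221.380 = 22.138 N.
Along the incline: F cos 29° − mg sin 29° − μN = ma, so 145.533 − 77.997 − 22.138 = 16.4 a, giving a = 2.7682 m/s².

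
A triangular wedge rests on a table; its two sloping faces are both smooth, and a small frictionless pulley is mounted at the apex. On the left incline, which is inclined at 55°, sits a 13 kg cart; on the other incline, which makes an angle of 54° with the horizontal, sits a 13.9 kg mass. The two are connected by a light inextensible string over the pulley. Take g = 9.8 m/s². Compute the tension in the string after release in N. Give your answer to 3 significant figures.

107 N

Resolve each weight along its own incline: the 13 kg mass has component 13 × 9.8 × sin 55° = 104.360 N down its slope, and the 13.9 kg mass has 13.9 × 9.8 × sin 54° = 110.204 N down its slope.
The 13.9 kg side's 110.204 N exceeds the other side's 104.360 N, so that mass slides down and the 13 kg mass slides up. Taking that direction as positive, Newton's second law for the whole system gives 110.204 − 104.360 = (13 + 13.9) a, so a = 5.844 / 26.9 = 0.2172 m/s².
For the 13 kg mass (up-slope positive): T − 104.360 = 13 × 0.2172, so T = 107.184 N.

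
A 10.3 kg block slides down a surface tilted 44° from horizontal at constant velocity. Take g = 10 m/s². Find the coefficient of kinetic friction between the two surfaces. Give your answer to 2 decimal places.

0.97

At constant velocity the net force along the incline is zero: mg sin 44° = μ mg cos 44°.
So μ = tan 44° = 0.6947 / 0.7193 = 0.9658.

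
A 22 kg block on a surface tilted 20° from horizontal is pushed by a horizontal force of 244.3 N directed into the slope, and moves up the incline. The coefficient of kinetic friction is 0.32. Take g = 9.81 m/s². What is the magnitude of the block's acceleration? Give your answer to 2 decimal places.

The horizontal push has components F cos 20° = 244.3 × 0.9397 = 229.569 N up the incline and F sin 20° = 244.3 × 0.3420 = 83.551 N pressing into the surface.
The normal force is therefore N = mg cos 20° + F sin 20° = 202.806 + 83.551 = 286.357 N, and kinetic friction down the slope is μN = 0.32 × 286.357 = 91.634 N.
Along the incline: F cos 20° − mg sin 20° − μN = ma, so 229.569 − 73.810 − 91.634 = 22 a, giving a = 2.9148 m/s².

2.91 m/s²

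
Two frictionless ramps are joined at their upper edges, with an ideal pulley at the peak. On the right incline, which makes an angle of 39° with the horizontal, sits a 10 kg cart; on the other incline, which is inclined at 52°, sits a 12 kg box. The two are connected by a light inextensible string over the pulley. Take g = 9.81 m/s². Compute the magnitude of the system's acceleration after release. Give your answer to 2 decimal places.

1.41 m/s²

Resolve each weight along its own incline: the 10 kg mass has component 10 × 9.81 × sin 39° = 61.736 N down its slope, and the 12 kg mass has 12 × 9.81 × sin 52° = 92.765 N down its slope.
The 12 kg side's 92.765 N exceeds the other side's 61.736 N, so that mass slides down and the 10 kg mass slides up. Taking that direction as positive, Newton's second law for the whole system gives 92.765 − 61.736 = (10 + 12) a, so a = 31.029 / 22 = 1.4104 m/s².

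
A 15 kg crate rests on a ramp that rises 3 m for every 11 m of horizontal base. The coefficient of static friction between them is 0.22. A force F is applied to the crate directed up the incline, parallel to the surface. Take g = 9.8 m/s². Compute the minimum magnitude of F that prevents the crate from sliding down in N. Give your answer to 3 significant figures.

The normal force is N = mg cos 15.26° = 141.820 N. With F at its minimum the crate is on the verge of sliding down, so static friction is at its maximum μ_s N = 0.22 × 141.820 = 31.200 N and acts up the slope.
Equilibrium along the incline: F + μ_s N = mg sin 15.26°, so F = 38.678 − 31.200 = 7.478 N.

7.48 N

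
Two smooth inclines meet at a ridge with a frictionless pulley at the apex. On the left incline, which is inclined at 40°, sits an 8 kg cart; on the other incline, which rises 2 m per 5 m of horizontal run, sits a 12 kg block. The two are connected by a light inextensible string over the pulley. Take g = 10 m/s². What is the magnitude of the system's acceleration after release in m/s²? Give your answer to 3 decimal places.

0.343 m/s²

Resolve each weight along its own incline: the 8 kg mass has component 8 × 10 × sin 40° = 51.423 N down its slope, and the 12 kg mass has 12 × 10 × sin 21.80° = 44.567 N down its slope.
The 8 kg side's 51.423 N exceeds the other side's 44.567 N, so that mass slides down and the 12 kg mass slides up. Taking that direction as positive, Newton's second law for the whole system gives 51.423 − 44.567 = (8 + 12) a, so a = 6.856 / 20 = 0.3428 m/s².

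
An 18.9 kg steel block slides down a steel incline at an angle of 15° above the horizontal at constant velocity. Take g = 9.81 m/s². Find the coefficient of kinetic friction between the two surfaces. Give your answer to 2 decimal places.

0.27

At constant velocity the net force along the incline is zero: mg sin 15° = μ mg cos 15°.
So μ = tan 15° = 0.2588 / 0.9659 = 0.2679.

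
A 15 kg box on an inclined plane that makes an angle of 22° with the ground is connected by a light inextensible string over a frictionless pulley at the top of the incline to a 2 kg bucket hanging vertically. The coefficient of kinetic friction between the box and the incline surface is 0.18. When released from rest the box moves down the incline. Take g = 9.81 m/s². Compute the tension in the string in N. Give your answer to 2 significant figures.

21 N

For the box on the incline: the weight component along the slope is m₁g sin 22° = 15 × 9.81 × 0.3746 = 55.122 N and the normal force is N = m₁g cos 22° = 136.435 N.
Kinetic friction opposes the box's motion down the incline: f = μN = 0.18 × 136.435 = 24.558 N acting up the slope.
Newton's second law for the box (down-slope positive): 55.122 − 24.558 − T = 15 a. For the hanging bucket (upward positive): T − 2 × 9.81 = 2 a.
Adding the two equations eliminates T: 10.944 = 17 a, so a = 0.6438 m/s².
Then from the hanging bucket's equation, T = 2 × (9.81 + 0.6438) = 20.908 N.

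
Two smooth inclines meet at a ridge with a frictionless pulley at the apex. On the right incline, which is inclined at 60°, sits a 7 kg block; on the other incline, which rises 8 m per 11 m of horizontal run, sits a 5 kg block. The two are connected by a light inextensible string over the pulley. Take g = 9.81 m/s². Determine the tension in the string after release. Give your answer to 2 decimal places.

41.61 N

Resolve each weight along its own incline: the 7 kg mass has component 7 × 9.81 × sin 60° = 59.470 N down its slope, and the 5 kg mass has 5 × 9.81 × sin 36.03° = 28.850 N down its slope.
The 7 kg side's 59.470 N exceeds the other side's 28.850 N, so that mass slides down and the 5 kg mass slides up. Taking that direction as positive, Newton's second law for the whole system gives 59.470 − 28.850 = (7 + 5) a, so a = 30.620 / 12 = 2.5517 m/s².
For the 5 kg mass (up-slope positive): T − 28.850 = 5 × 2.5517, so T = 41.608 N.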